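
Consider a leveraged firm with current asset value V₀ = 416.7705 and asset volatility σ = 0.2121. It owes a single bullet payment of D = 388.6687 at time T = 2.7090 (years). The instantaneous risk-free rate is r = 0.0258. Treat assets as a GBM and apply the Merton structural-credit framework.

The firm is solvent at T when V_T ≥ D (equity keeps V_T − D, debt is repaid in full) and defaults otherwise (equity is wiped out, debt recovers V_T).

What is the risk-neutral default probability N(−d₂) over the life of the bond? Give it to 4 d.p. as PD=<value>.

d₁ = [ln(V₀/D) + (r + σ²/2)T] / (σ√T)
   = [ln(416.7705/388.6687) + (0.0258 + 0.5·0.2121²)·2.7090] / (0.2121·√2.7090)
   = [0.069808 + 0.130826] / 0.349096 = 0.574726
d₂ = d₁ − σ√T = 0.574726 − 0.349096 = 0.225630
risk-neutral PD = N(−d₂) = N(-0.225630) = 0.410745

PD=0.4107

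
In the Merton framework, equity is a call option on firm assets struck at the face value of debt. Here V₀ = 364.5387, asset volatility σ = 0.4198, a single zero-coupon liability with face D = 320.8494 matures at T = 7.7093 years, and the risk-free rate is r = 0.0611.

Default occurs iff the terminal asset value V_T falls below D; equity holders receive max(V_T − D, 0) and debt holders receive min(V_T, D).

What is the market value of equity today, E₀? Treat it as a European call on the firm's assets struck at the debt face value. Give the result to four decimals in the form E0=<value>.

E0=220.1609

d₁ = [ln(V₀/D) + (r + σ²/2)T] / (σ√T)
   = [ln(364.5387/320.8494) + (0.0611 + 0.5·0.4198²)·7.7093] / (0.4198·√7.7093)
   = [0.127661 + 1.150351] / 1.165601 = 1.096440
d₂ = d₁ − σ√T = 1.096440 − 1.165601 = -0.069161
N(d₁) = 0.863557,  N(d₂) = 0.472431,  e^(−rT) = 0.624354
E₀ = V₀·N(d₁) − D·e^(−rT)·N(d₂)
   = 364.5387·0.863557 − 320.8494·0.624354·0.472431 = 220.160913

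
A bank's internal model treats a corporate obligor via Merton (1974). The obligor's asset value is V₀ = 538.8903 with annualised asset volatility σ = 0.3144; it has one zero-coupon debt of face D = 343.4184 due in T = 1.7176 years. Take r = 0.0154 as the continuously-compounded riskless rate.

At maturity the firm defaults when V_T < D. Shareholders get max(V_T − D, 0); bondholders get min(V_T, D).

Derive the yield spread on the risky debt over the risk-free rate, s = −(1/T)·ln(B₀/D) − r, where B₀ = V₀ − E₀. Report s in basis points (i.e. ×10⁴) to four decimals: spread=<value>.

spread=186.5531

d₁ = [ln(V₀/D) + (r + σ²/2)T] / (σ√T)
   = [ln(538.8903/343.4184) + (0.0154 + 0.5·0.3144²)·1.7176] / (0.3144·√1.7176)
   = [0.450562 + 0.111341] / 0.412044 = 1.363698
d₂ = d₁ − σ√T = 1.363698 − 0.412044 = 0.951654
N(d₁) = 0.913669,  N(d₂) = 0.829364,  e^(−rT) = 0.973896
E₀ = V₀·N(d₁) − D·e^(−rT)·N(d₂)
   = 538.8903·0.913669 − 343.4184·0.973896·0.829364 = 214.983401
B₀ = V₀ − E₀ = 538.8903 − 214.983401 = 323.906899
spread = −(1/T)·ln(B₀/D) − r = −(1/1.7176)·ln(323.906899/343.4184) − 0.0154 = 0.01865531
in basis points: 0.01865531 × 10⁴ = 186.5531 bp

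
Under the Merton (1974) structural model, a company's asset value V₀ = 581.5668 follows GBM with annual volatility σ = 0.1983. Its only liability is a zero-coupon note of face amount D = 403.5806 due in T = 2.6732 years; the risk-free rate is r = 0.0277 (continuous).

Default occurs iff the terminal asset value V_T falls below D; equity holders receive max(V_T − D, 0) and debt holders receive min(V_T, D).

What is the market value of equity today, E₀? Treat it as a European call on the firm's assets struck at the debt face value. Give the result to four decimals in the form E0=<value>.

E0=212.8552

d₁ = [ln(V₀/D) + (r + σ²/2)T] / (σ√T)
   = [ln(581.5668/403.5806) + (0.0277 + 0.5·0.1983²)·2.6732] / (0.1983·√2.6732)
   = [0.365350 + 0.126607] / 0.324219 = 1.517358
d₂ = d₁ − σ√T = 1.517358 − 0.324219 = 1.193139
N(d₁) = 0.935412,  N(d₂) = 0.883593,  e^(−rT) = 0.928627
E₀ = V₀·N(d₁) − D·e^(−rT)·N(d₂)
   = 581.5668·0.935412 − 403.5806·0.928627·0.883593 = 212.855173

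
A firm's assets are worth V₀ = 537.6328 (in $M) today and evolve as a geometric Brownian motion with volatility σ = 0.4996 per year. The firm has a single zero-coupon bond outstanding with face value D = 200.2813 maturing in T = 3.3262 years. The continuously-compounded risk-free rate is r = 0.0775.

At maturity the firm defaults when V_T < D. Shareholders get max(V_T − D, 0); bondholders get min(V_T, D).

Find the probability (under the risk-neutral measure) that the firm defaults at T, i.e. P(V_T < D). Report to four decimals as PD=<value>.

PD=0.1811

d₁ = [ln(V₀/D) + (r + σ²/2)T] / (σ√T)
   = [ln(537.6328/200.2813) + (0.0775 + 0.5·0.4996²)·3.3262] / (0.4996·√3.3262)
   = [0.987453 + 0.672891] / 0.911164 = 1.822222
d₂ = d₁ − σ√T = 1.822222 − 0.911164 = 0.911058
risk-neutral PD = N(−d₂) = N(-0.911058) = 0.181132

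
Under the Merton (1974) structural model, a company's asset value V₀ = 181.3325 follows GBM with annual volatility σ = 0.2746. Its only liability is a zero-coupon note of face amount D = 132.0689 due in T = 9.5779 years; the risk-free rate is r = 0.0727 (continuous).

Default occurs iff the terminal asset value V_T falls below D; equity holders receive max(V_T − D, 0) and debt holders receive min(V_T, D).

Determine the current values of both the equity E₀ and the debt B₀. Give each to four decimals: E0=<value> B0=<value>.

d₁ = [ln(V₀/D) + (r + σ²/2)T] / (σ√T)
   = [ln(181.3325/132.0689) + (0.0727 + 0.5·0.2746²)·9.5779] / (0.2746·√9.5779)
   = [0.317009 + 1.057425] / 0.849837 = 1.617291
d₂ = d₁ − σ√T = 1.617291 − 0.849837 = 0.767453
N(d₁) = 0.947092,  N(d₂) = 0.778594,  e^(−rT) = 0.498419
E₀ = V₀·N(d₁) − D·e^(−rT)·N(d₂)
   = 181.3325·0.947092 − 132.0689·0.498419·0.778594 = 120.487097
B₀ = V₀ − E₀ = 181.3325 − 120.487097 = 60.845403

E0=120.4871 B0=60.8454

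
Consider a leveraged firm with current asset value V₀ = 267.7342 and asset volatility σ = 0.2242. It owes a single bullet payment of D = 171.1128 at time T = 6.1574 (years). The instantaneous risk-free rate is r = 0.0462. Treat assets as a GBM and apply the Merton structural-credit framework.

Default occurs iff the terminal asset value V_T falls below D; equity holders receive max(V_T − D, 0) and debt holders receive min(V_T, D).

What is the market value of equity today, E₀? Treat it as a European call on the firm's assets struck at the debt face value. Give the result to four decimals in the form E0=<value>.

d₁ = [ln(V₀/D) + (r + σ²/2)T] / (σ√T)
   = [ln(267.7342/171.1128) + (0.0462 + 0.5·0.2242²)·6.1574] / (0.2242·√6.1574)
   = [0.447672 + 0.439225] / 0.556332 = 1.594185
d₂ = d₁ − σ√T = 1.594185 − 0.556332 = 1.037852
N(d₁) = 0.944553,  N(d₂) = 0.850331,  e^(−rT) = 0.752412
E₀ = V₀·N(d₁) − D·e^(−rT)·N(d₂)
   = 267.7342·0.944553 − 171.1128·0.752412·0.850331 = 143.411333

E0=143.4113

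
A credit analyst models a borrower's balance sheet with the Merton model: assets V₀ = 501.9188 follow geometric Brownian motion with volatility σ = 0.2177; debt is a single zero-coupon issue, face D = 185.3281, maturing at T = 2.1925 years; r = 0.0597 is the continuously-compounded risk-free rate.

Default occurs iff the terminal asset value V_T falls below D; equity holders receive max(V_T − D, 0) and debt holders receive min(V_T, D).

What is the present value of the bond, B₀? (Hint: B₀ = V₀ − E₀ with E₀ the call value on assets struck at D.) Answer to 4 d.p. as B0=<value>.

d₁ = [ln(V₀/D) + (r + σ²/2)T] / (σ√T)
   = [ln(501.9188/185.3281) + (0.0597 + 0.5·0.2177²)·2.1925] / (0.2177·√2.1925)
   = [0.996311 + 0.182847] / 0.322350 = 3.658000
d₂ = d₁ − σ√T = 3.658000 − 0.322350 = 3.335649
N(d₁) = 0.999873,  N(d₂) = 0.999574,  e^(−rT) = 0.877312
E₀ = V₀·N(d₁) − D·e^(−rT)·N(d₂)
   = 501.9188·0.999873 − 185.3281·0.877312·0.999574 = 339.333569
B₀ = V₀ − E₀ = 501.9188 − 339.333569 = 162.585231

B0=162.5852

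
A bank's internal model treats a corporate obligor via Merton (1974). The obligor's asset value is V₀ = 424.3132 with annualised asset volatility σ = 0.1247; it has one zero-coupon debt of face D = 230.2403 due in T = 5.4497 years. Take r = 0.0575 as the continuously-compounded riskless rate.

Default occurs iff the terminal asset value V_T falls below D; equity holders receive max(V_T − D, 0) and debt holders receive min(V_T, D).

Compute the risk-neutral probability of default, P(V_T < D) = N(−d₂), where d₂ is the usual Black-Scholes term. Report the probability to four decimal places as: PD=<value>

d₁ = [ln(V₀/D) + (r + σ²/2)T] / (σ√T)
   = [ln(424.3132/230.2403) + (0.0575 + 0.5·0.1247²)·5.4497] / (0.1247·√5.4497)
   = [0.611348 + 0.355729] / 0.291107 = 3.322069
d₂ = d₁ − σ√T = 3.322069 − 0.291107 = 3.030962
risk-neutral PD = N(−d₂) = N(-3.030962) = 0.001219

PD=0.0012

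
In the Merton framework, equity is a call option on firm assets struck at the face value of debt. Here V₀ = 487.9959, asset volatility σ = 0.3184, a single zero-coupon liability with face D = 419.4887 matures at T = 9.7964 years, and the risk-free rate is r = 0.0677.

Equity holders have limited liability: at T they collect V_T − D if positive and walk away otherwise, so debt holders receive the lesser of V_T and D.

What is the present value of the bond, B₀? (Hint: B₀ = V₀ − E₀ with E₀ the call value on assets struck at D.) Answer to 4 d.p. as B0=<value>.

d₁ = [ln(V₀/D) + (r + σ²/2)T] / (σ√T)
   = [ln(487.9959/419.4887) + (0.0677 + 0.5·0.3184²)·9.7964] / (0.3184·√9.7964)
   = [0.151270 + 1.159789] / 0.996567 = 1.315576
d₂ = d₁ − σ√T = 1.315576 − 0.996567 = 0.319010
N(d₁) = 0.905842,  N(d₂) = 0.625140,  e^(−rT) = 0.515192
E₀ = V₀·N(d₁) − D·e^(−rT)·N(d₂)
   = 487.9959·0.905842 − 419.4887·0.515192·0.625140 = 306.943584
B₀ = V₀ − E₀ = 487.9959 − 306.943584 = 181.052316

B0=181.0523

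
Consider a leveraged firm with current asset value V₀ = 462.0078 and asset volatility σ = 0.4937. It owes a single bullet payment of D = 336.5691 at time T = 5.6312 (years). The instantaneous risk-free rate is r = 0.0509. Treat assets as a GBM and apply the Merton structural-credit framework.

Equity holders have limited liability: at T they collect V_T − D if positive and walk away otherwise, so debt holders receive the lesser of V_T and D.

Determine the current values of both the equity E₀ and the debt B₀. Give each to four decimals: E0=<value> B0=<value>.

E0=280.1901 B0=181.8177

d₁ = [ln(V₀/D) + (r + σ²/2)T] / (σ√T)
   = [ln(462.0078/336.5691) + (0.0509 + 0.5·0.4937²)·5.6312] / (0.4937·√5.6312)
   = [0.316778 + 0.972902] / 1.171557 = 1.100825
d₂ = d₁ − σ√T = 1.100825 − 1.171557 = -0.070732
N(d₁) = 0.864514,  N(d₂) = 0.471805,  e^(−rT) = 0.750791
E₀ = V₀·N(d₁) − D·e^(−rT)·N(d₂)
   = 462.0078·0.864514 − 336.5691·0.750791·0.471805 = 280.190105
B₀ = V₀ − E₀ = 462.0078 − 280.190105 = 181.817695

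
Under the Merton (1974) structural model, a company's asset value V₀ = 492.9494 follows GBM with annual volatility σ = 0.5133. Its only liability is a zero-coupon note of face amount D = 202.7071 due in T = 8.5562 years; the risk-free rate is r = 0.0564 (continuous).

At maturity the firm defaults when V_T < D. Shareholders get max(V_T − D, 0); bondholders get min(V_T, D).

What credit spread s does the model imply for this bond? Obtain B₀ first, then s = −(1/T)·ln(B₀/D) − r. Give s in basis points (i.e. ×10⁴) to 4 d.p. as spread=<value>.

spread=330.1488

d₁ = [ln(V₀/D) + (r + σ²/2)T] / (σ√T)
   = [ln(492.9494/202.7071) + (0.0564 + 0.5·0.5133²)·8.5562] / (0.5133·√8.5562)
   = [0.888644 + 1.609750] / 1.501453 = 1.663985
d₂ = d₁ − σ√T = 1.663985 − 1.501453 = 0.162532
N(d₁) = 0.951942,  N(d₂) = 0.564556,  e^(−rT) = 0.617195
E₀ = V₀·N(d₁) − D·e^(−rT)·N(d₂)
   = 492.9494·0.951942 − 202.7071·0.617195·0.564556 = 398.627776
B₀ = V₀ − E₀ = 492.9494 − 398.627776 = 94.321624
spread = −(1/T)·ln(B₀/D) − r = −(1/8.5562)·ln(94.321624/202.7071) − 0.0564 = 0.03301488
in basis points: 0.03301488 × 10⁴ = 330.1488 bp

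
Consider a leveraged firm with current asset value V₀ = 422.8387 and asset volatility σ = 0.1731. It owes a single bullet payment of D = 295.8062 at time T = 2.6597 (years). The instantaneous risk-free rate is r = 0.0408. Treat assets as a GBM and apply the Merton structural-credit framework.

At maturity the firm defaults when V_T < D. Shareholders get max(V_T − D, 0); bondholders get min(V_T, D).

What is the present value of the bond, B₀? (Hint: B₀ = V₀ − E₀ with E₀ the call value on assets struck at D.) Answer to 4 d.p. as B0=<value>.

d₁ = [ln(V₀/D) + (r + σ²/2)T] / (σ√T)
   = [ln(422.8387/295.8062) + (0.0408 + 0.5·0.1731²)·2.6597] / (0.1731·√2.6597)
   = [0.357286 + 0.148363] / 0.282302 = 1.791166
d₂ = d₁ − σ√T = 1.791166 − 0.282302 = 1.508865
N(d₁) = 0.963367,  N(d₂) = 0.934333,  e^(−rT) = 0.897165
E₀ = V₀·N(d₁) − D·e^(−rT)·N(d₂)
   = 422.8387·0.963367 − 295.8062·0.897165·0.934333 = 159.388901
B₀ = V₀ − E₀ = 422.8387 − 159.388901 = 263.449799

B0=263.4498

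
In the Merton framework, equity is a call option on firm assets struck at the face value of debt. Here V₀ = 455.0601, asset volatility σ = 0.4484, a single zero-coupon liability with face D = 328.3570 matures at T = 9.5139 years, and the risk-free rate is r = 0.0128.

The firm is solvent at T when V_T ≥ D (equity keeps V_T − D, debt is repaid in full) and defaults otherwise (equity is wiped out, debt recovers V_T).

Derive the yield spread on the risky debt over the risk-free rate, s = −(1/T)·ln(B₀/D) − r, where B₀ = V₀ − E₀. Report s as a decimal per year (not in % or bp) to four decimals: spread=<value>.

d₁ = [ln(V₀/D) + (r + σ²/2)T] / (σ√T)
   = [ln(455.0601/328.3570) + (0.0128 + 0.5·0.4484²)·9.5139] / (0.4484·√9.5139)
   = [0.326328 + 1.078222] / 1.383072 = 1.015529
d₂ = d₁ − σ√T = 1.015529 − 1.383072 = -0.367543
N(d₁) = 0.845073,  N(d₂) = 0.356607,  e^(−rT) = 0.885345
E₀ = V₀·N(d₁) − D·e^(−rT)·N(d₂)
   = 455.0601·0.845073 − 328.3570·0.885345·0.356607 = 280.890157
B₀ = V₀ − E₀ = 455.0601 − 280.890157 = 174.169943
spread = −(1/T)·ln(B₀/D) − r = −(1/9.5139)·ln(174.169943/328.3570) − 0.0128 = 0.05384669

spread=0.0538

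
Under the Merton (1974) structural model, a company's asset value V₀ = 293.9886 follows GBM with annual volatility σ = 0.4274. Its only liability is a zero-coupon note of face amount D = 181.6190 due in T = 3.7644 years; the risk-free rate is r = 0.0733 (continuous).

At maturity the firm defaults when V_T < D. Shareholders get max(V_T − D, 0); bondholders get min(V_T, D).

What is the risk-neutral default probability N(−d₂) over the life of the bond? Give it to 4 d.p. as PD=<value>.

d₁ = [ln(V₀/D) + (r + σ²/2)T] / (σ√T)
   = [ln(293.9886/181.6190) + (0.0733 + 0.5·0.4274²)·3.7644] / (0.4274·√3.7644)
   = [0.481630 + 0.619753] / 0.829244 = 1.328177
d₂ = d₁ − σ√T = 1.328177 − 0.829244 = 0.498933
risk-neutral PD = N(−d₂) = N(-0.498933) = 0.308913

PD=0.3089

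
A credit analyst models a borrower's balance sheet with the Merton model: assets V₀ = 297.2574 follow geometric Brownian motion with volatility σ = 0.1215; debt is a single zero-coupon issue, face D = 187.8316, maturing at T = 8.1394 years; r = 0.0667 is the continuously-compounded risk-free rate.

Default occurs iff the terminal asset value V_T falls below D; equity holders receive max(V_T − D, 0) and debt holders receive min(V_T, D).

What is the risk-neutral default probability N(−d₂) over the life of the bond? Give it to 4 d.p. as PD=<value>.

PD=0.0033

d₁ = [ln(V₀/D) + (r + σ²/2)T] / (σ√T)
   = [ln(297.2574/187.8316) + (0.0667 + 0.5·0.1215²)·8.1394] / (0.1215·√8.1394)
   = [0.459053 + 0.602976] / 0.346635 = 3.063823
d₂ = d₁ − σ√T = 3.063823 − 0.346635 = 2.717188
risk-neutral PD = N(−d₂) = N(-2.717188) = 0.003292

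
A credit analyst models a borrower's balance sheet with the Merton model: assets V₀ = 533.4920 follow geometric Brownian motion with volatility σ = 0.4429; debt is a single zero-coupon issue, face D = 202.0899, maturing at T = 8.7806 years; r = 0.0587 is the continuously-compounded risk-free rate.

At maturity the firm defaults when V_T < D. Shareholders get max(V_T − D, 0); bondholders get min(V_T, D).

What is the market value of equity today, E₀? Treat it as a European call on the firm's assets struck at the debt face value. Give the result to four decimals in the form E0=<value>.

d₁ = [ln(V₀/D) + (r + σ²/2)T] / (σ√T)
   = [ln(533.4920/202.0899) + (0.0587 + 0.5·0.4429²)·8.7806] / (0.4429·√8.7806)
   = [0.970731 + 1.376624] / 1.312405 = 1.788591
d₂ = d₁ − σ√T = 1.788591 − 1.312405 = 0.476187
N(d₁) = 0.963160,  N(d₂) = 0.683029,  e^(−rT) = 0.597249
E₀ = V₀·N(d₁) − D·e^(−rT)·N(d₂)
   = 533.4920·0.963160 − 202.0899·0.597249·0.683029 = 431.397722

E0=431.3977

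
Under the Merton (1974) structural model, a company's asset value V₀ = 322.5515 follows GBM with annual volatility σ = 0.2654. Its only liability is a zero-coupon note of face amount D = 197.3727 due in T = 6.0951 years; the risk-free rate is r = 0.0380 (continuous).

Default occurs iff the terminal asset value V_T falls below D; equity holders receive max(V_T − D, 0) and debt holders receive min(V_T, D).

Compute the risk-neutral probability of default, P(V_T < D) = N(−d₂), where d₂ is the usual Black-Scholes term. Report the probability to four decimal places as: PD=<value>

d₁ = [ln(V₀/D) + (r + σ²/2)T] / (σ√T)
   = [ln(322.5515/197.3727) + (0.0380 + 0.5·0.2654²)·6.0951] / (0.2654·√6.0951)
   = [0.491169 + 0.446275] / 0.655226 = 1.430717
d₂ = d₁ − σ√T = 1.430717 − 0.655226 = 0.775491
risk-neutral PD = N(−d₂) = N(-0.775491) = 0.219025

PD=0.2190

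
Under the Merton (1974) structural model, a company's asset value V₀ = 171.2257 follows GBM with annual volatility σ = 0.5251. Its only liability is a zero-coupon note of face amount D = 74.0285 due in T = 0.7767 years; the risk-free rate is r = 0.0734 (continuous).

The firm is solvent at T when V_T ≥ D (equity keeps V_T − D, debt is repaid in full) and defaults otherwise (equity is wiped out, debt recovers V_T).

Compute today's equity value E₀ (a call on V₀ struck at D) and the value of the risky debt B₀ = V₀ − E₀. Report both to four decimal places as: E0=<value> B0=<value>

d₁ = [ln(V₀/D) + (r + σ²/2)T] / (σ√T)
   = [ln(171.2257/74.0285) + (0.0734 + 0.5·0.5251²)·0.7767] / (0.5251·√0.7767)
   = [0.838532 + 0.164090] / 0.462774 = 2.166549
d₂ = d₁ − σ√T = 2.166549 − 0.462774 = 1.703775
N(d₁) = 0.984865,  N(d₂) = 0.955788,  e^(−rT) = 0.944585
E₀ = V₀·N(d₁) − D·e^(−rT)·N(d₂)
   = 171.2257·0.984865 − 74.0285·0.944585·0.955788 = 101.799609
B₀ = V₀ − E₀ = 171.2257 − 101.799609 = 69.426091

E0=101.7996 B0=69.4261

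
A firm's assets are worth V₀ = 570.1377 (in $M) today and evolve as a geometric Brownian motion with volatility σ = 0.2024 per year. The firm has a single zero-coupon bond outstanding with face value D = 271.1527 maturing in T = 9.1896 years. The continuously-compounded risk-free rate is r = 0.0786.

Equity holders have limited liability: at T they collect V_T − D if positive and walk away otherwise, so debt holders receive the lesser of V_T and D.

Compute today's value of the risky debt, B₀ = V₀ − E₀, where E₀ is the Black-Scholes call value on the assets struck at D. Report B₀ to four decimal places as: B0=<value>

d₁ = [ln(V₀/D) + (r + σ²/2)T] / (σ√T)
   = [ln(570.1377/271.1527) + (0.0786 + 0.5·0.2024²)·9.1896] / (0.2024·√9.1896)
   = [0.743196 + 0.910532] / 0.613563 = 2.695288
d₂ = d₁ − σ√T = 2.695288 − 0.613563 = 2.081726
N(d₁) = 0.996484,  N(d₂) = 0.981316,  e^(−rT) = 0.485633
E₀ = V₀·N(d₁) − D·e^(−rT)·N(d₂)
   = 570.1377·0.996484 − 271.1527·0.485633·0.981316 = 438.912528
B₀ = V₀ − E₀ = 570.1377 − 438.912528 = 131.225172

B0=131.2252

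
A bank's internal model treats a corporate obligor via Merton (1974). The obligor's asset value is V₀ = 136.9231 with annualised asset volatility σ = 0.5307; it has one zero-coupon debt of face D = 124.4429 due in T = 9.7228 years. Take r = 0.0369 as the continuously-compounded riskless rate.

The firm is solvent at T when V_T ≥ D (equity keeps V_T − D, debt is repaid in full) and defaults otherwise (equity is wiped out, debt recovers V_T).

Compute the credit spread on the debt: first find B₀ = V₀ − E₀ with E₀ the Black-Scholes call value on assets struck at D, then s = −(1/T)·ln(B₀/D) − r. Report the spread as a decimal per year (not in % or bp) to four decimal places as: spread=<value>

spread=0.0706

d₁ = [ln(V₀/D) + (r + σ²/2)T] / (σ√T)
   = [ln(136.9231/124.4429) + (0.0369 + 0.5·0.5307²)·9.7228] / (0.5307·√9.7228)
   = [0.095572 + 1.727948] / 1.654797 = 1.101960
d₂ = d₁ − σ√T = 1.101960 − 1.654797 = -0.552837
N(d₁) = 0.864761,  N(d₂) = 0.290188,  e^(−rT) = 0.698534
E₀ = V₀·N(d₁) − D·e^(−rT)·N(d₂)
   = 136.9231·0.864761 − 124.4429·0.698534·0.290188 = 93.180383
B₀ = V₀ − E₀ = 136.9231 − 93.180383 = 43.742717
spread = −(1/T)·ln(B₀/D) − r = −(1/9.7228)·ln(43.742717/124.4429) − 0.0369 = 0.07063300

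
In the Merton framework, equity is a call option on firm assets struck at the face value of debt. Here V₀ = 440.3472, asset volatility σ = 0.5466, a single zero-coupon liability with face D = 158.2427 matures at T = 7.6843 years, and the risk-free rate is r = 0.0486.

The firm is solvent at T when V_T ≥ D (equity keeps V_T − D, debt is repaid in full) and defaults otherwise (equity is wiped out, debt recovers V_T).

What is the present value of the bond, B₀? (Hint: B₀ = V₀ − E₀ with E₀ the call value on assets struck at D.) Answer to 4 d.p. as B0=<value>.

B0=82.0589

d₁ = [ln(V₀/D) + (r + σ²/2)T] / (σ√T)
   = [ln(440.3472/158.2427) + (0.0486 + 0.5·0.5466²)·7.6843] / (0.5466·√7.6843)
   = [1.023434 + 1.521382] / 1.515206 = 1.679518
d₂ = d₁ − σ√T = 1.679518 − 1.515206 = 0.164311
N(d₁) = 0.953474,  N(d₂) = 0.565257,  e^(−rT) = 0.688351
E₀ = V₀·N(d₁) − D·e^(−rT)·N(d₂)
   = 440.3472·0.953474 − 158.2427·0.688351·0.565257 = 358.288344
B₀ = V₀ − E₀ = 440.3472 − 358.288344 = 82.058856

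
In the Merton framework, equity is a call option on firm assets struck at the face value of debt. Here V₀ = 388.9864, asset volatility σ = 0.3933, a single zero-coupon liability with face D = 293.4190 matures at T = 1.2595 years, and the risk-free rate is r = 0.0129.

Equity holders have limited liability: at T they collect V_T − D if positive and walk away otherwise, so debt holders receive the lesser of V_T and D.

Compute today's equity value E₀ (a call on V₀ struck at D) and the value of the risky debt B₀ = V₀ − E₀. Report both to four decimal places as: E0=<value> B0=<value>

E0=122.0209 B0=266.9655

d₁ = [ln(V₀/D) + (r + σ²/2)T] / (σ√T)
   = [ln(388.9864/293.4190) + (0.0129 + 0.5·0.3933²)·1.2595] / (0.3933·√1.2595)
   = [0.281943 + 0.113660] / 0.441391 = 0.896265
d₂ = d₁ − σ√T = 0.896265 − 0.441391 = 0.454875
N(d₁) = 0.814945,  N(d₂) = 0.675400,  e^(−rT) = 0.983884
E₀ = V₀·N(d₁) − D·e^(−rT)·N(d₂)
   = 388.9864·0.814945 − 293.4190·0.983884·0.675400 = 122.020869
B₀ = V₀ − E₀ = 388.9864 − 122.020869 = 266.965531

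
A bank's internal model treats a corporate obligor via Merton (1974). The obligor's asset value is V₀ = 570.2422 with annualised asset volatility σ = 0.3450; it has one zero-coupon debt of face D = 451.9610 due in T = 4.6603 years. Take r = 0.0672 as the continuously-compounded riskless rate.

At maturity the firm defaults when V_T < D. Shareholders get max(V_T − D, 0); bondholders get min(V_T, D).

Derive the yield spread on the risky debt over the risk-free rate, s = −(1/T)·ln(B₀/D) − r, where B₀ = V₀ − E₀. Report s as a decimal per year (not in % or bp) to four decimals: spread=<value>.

spread=0.0292

d₁ = [ln(V₀/D) + (r + σ²/2)T] / (σ√T)
   = [ln(570.2422/451.9610) + (0.0672 + 0.5·0.3450²)·4.6603] / (0.3450·√4.6603)
   = [0.232465 + 0.590518] / 0.744777 = 1.105007
d₂ = d₁ − σ√T = 1.105007 − 0.744777 = 0.360231
N(d₁) = 0.865422,  N(d₂) = 0.640663,  e^(−rT) = 0.731124
E₀ = V₀·N(d₁) − D·e^(−rT)·N(d₂)
   = 570.2422·0.865422 − 451.9610·0.731124·0.640663 = 281.799736
B₀ = V₀ − E₀ = 570.2422 − 281.799736 = 288.442464
spread = −(1/T)·ln(B₀/D) − r = −(1/4.6603)·ln(288.442464/451.9610) − 0.0672 = 0.02916724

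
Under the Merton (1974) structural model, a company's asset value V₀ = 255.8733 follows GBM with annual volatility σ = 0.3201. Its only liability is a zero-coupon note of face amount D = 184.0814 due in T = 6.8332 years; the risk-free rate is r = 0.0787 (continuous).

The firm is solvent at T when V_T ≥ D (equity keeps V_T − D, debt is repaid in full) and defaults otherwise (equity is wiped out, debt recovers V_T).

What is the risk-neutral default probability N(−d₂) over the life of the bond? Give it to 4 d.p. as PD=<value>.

d₁ = [ln(V₀/D) + (r + σ²/2)T] / (σ√T)
   = [ln(255.8733/184.0814) + (0.0787 + 0.5·0.3201²)·6.8332] / (0.3201·√6.8332)
   = [0.329304 + 0.887851] / 0.836754 = 1.454616
d₂ = d₁ − σ√T = 1.454616 − 0.836754 = 0.617862
risk-neutral PD = N(−d₂) = N(-0.617862) = 0.268333

PD=0.2683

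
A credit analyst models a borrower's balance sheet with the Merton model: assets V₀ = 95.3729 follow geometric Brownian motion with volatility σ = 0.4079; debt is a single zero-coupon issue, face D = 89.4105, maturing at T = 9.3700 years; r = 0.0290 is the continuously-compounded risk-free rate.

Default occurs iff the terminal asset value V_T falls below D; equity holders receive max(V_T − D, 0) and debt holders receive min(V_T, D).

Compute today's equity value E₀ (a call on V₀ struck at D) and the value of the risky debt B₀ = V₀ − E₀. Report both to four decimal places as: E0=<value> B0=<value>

d₁ = [ln(V₀/D) + (r + σ²/2)T] / (σ√T)
   = [ln(95.3729/89.4105) + (0.0290 + 0.5·0.4079²)·9.3700] / (0.4079·√9.3700)
   = [0.064556 + 1.051232] / 1.248600 = 0.893631
d₂ = d₁ − σ√T = 0.893631 − 1.248600 = -0.354970
N(d₁) = 0.814240,  N(d₂) = 0.361306,  e^(−rT) = 0.762060
E₀ = V₀·N(d₁) − D·e^(−rT)·N(d₂)
   = 95.3729·0.814240 − 89.4105·0.762060·0.361306 = 53.038440
B₀ = V₀ − E₀ = 95.3729 − 53.038440 = 42.334460

E0=53.0384 B0=42.3345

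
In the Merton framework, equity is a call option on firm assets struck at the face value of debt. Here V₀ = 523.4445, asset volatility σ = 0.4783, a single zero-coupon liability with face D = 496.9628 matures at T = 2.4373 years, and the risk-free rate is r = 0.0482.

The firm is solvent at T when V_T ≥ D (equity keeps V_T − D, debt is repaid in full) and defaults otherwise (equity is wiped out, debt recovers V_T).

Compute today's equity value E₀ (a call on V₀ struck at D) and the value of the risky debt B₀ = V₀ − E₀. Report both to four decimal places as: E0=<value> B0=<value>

d₁ = [ln(V₀/D) + (r + σ²/2)T] / (σ√T)
   = [ln(523.4445/496.9628) + (0.0482 + 0.5·0.4783²)·2.4373] / (0.4783·√2.4373)
   = [0.051916 + 0.396270] / 0.746715 = 0.600209
d₂ = d₁ − σ√T = 0.600209 − 0.746715 = -0.146506
N(d₁) = 0.725817,  N(d₂) = 0.441761,  e^(−rT) = 0.889160
E₀ = V₀·N(d₁) − D·e^(−rT)·N(d₂)
   = 523.4445·0.725817 − 496.9628·0.889160·0.441761 = 184.719528
B₀ = V₀ − E₀ = 523.4445 − 184.719528 = 338.724972

E0=184.7195 B0=338.7250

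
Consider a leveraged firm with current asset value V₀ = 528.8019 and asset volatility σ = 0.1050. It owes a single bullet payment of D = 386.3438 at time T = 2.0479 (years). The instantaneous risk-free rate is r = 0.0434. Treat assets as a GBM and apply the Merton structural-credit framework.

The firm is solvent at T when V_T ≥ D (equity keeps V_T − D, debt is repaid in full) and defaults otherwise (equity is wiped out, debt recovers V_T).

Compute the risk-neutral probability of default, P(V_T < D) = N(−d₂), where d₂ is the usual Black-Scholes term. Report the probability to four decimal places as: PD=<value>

PD=0.0046

d₁ = [ln(V₀/D) + (r + σ²/2)T] / (σ√T)
   = [ln(528.8019/386.3438) + (0.0434 + 0.5·0.1050²)·2.0479] / (0.1050·√2.0479)
   = [0.313886 + 0.100168] / 0.150260 = 2.755583
d₂ = d₁ − σ√T = 2.755583 − 0.150260 = 2.605323
risk-neutral PD = N(−d₂) = N(-2.605323) = 0.004589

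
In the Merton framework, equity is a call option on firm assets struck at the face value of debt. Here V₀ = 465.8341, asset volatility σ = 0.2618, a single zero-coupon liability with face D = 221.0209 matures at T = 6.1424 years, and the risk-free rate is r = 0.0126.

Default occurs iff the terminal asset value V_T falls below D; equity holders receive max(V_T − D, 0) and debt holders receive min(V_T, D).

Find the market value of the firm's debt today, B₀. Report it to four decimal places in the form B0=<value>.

B0=195.1557

d₁ = [ln(V₀/D) + (r + σ²/2)T] / (σ√T)
   = [ln(465.8341/221.0209) + (0.0126 + 0.5·0.2618²)·6.1424] / (0.2618·√6.1424)
   = [0.745572 + 0.287892] / 0.648842 = 1.592784
d₂ = d₁ − σ√T = 1.592784 − 0.648842 = 0.943942
N(d₁) = 0.944396,  N(d₂) = 0.827400,  e^(−rT) = 0.925525
E₀ = V₀·N(d₁) − D·e^(−rT)·N(d₂)
   = 465.8341·0.944396 − 221.0209·0.925525·0.827400 = 270.678383
B₀ = V₀ − E₀ = 465.8341 − 270.678383 = 195.155717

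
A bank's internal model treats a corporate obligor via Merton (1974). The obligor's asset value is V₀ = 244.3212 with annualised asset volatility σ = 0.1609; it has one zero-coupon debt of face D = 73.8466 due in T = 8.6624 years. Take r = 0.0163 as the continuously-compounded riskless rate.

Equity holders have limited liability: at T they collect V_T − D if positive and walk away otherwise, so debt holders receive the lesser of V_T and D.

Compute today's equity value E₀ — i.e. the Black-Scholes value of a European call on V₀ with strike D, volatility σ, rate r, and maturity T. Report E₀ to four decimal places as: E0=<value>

E0=180.2394

d₁ = [ln(V₀/D) + (r + σ²/2)T] / (σ√T)
   = [ln(244.3212/73.8466) + (0.0163 + 0.5·0.1609²)·8.6624] / (0.1609·√8.6624)
   = [1.196494 + 0.253327] / 0.473560 = 3.061534
d₂ = d₁ − σ√T = 3.061534 − 0.473560 = 2.587974
N(d₁) = 0.998899,  N(d₂) = 0.995173,  e^(−rT) = 0.868318
E₀ = V₀·N(d₁) − D·e^(−rT)·N(d₂)
   = 244.3212·0.998899 − 73.8466·0.868318·0.995173 = 180.239379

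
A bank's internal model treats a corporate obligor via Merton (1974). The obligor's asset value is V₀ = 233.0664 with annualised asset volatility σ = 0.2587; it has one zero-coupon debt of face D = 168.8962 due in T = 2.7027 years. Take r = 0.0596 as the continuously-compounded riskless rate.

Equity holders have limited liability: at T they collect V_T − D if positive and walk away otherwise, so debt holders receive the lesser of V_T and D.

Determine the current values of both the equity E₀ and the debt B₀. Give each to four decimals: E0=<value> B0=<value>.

E0=94.1975 B0=138.8689

d₁ = [ln(V₀/D) + (r + σ²/2)T] / (σ√T)
   = [ln(233.0664/168.8962) + (0.0596 + 0.5·0.2587²)·2.7027] / (0.2587·√2.7027)
   = [0.322039 + 0.251521] / 0.425300 = 1.348601
d₂ = d₁ − σ√T = 1.348601 − 0.425300 = 0.923301
N(d₁) = 0.911267,  N(d₂) = 0.822075,  e^(−rT) = 0.851223
E₀ = V₀·N(d₁) − D·e^(−rT)·N(d₂)
   = 233.0664·0.911267 − 168.8962·0.851223·0.822075 = 94.197466
B₀ = V₀ − E₀ = 233.0664 − 94.197466 = 138.868934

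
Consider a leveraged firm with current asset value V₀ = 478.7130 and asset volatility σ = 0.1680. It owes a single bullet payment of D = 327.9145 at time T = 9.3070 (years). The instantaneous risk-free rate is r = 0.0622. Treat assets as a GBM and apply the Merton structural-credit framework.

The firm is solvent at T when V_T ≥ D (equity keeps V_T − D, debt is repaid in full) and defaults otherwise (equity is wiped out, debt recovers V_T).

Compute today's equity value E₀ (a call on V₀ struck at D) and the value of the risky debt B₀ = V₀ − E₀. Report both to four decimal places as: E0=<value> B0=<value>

E0=296.6925 B0=182.0205

d₁ = [ln(V₀/D) + (r + σ²/2)T] / (σ√T)
   = [ln(478.7130/327.9145) + (0.0622 + 0.5·0.1680²)·9.3070] / (0.1680·√9.3070)
   = [0.378348 + 0.710236] / 0.512524 = 2.123967
d₂ = d₁ − σ√T = 2.123967 − 0.512524 = 1.611444
N(d₁) = 0.983164,  N(d₂) = 0.946458,  e^(−rT) = 0.560517
E₀ = V₀·N(d₁) − D·e^(−rT)·N(d₂)
   = 478.7130·0.983164 − 327.9145·0.560517·0.946458 = 296.692500
B₀ = V₀ − E₀ = 478.7130 − 296.692500 = 182.020500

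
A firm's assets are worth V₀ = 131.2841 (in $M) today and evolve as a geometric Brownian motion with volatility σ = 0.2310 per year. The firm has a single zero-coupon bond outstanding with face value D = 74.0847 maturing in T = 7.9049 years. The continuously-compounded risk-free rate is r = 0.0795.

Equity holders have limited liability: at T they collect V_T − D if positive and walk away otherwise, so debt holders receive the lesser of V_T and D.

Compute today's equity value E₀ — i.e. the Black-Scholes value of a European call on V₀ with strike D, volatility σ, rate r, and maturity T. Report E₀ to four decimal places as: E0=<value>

d₁ = [ln(V₀/D) + (r + σ²/2)T] / (σ√T)
   = [ln(131.2841/74.0847) + (0.0795 + 0.5·0.2310²)·7.9049] / (0.2310·√7.9049)
   = [0.572155 + 0.839346] / 0.649472 = 2.173307
d₂ = d₁ − σ√T = 2.173307 − 0.649472 = 1.523835
N(d₁) = 0.985121,  N(d₂) = 0.936225,  e^(−rT) = 0.533424
E₀ = V₀·N(d₁) − D·e^(−rT)·N(d₂)
   = 131.2841·0.985121 − 74.0847·0.533424·0.936225 = 92.332543

E0=92.3325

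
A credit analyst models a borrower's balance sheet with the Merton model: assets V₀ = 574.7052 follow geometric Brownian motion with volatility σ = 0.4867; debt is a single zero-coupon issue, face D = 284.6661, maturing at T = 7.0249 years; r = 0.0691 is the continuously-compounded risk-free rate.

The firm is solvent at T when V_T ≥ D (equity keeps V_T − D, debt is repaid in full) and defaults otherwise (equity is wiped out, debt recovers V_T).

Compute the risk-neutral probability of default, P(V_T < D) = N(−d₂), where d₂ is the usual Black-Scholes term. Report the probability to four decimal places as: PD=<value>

PD=0.3913

d₁ = [ln(V₀/D) + (r + σ²/2)T] / (σ√T)
   = [ln(574.7052/284.6661) + (0.0691 + 0.5·0.4867²)·7.0249] / (0.4867·√7.0249)
   = [0.702540 + 1.317439] / 1.289975 = 1.565905
d₂ = d₁ − σ√T = 1.565905 − 1.289975 = 0.275930
risk-neutral PD = N(−d₂) = N(-0.275930) = 0.391301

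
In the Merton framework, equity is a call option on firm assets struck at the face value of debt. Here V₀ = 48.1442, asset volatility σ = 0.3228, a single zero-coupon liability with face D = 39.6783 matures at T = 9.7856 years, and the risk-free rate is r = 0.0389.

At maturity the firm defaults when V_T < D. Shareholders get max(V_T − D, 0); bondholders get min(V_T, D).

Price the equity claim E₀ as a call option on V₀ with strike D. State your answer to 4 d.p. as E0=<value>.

E0=27.0835

d₁ = [ln(V₀/D) + (r + σ²/2)T] / (σ√T)
   = [ln(48.1442/39.6783) + (0.0389 + 0.5·0.3228²)·9.7856] / (0.3228·√9.7856)
   = [0.193396 + 0.890489] / 1.009781 = 1.073386
d₂ = d₁ − σ√T = 1.073386 − 1.009781 = 0.063605
N(d₁) = 0.858451,  N(d₂) = 0.525358,  e^(−rT) = 0.683410
E₀ = V₀·N(d₁) − D·e^(−rT)·N(d₂)
   = 48.1442·0.858451 − 39.6783·0.683410·0.525358 = 27.083548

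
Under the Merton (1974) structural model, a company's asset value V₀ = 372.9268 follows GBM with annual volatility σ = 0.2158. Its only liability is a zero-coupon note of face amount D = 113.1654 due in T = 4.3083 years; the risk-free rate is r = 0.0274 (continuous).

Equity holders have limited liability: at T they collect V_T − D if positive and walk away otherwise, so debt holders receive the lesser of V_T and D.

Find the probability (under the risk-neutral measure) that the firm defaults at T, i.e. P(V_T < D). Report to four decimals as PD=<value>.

d₁ = [ln(V₀/D) + (r + σ²/2)T] / (σ√T)
   = [ln(372.9268/113.1654) + (0.0274 + 0.5·0.2158²)·4.3083] / (0.2158·√4.3083)
   = [1.192532 + 0.218365] / 0.447924 = 3.149858
d₂ = d₁ − σ√T = 3.149858 − 0.447924 = 2.701934
risk-neutral PD = N(−d₂) = N(-2.701934) = 0.003447

PD=0.0034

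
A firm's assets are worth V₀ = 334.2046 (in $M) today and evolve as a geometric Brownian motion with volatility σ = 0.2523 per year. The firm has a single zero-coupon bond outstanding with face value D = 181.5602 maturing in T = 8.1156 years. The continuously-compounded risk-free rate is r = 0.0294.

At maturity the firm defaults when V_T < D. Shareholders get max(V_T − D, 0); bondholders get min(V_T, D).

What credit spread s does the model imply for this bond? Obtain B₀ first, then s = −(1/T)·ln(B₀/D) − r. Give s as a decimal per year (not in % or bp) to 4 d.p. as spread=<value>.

d₁ = [ln(V₀/D) + (r + σ²/2)T] / (σ√T)
   = [ln(334.2046/181.5602) + (0.0294 + 0.5·0.2523²)·8.1156] / (0.2523·√8.1156)
   = [0.610166 + 0.496899] / 0.718750 = 1.540266
d₂ = d₁ − σ√T = 1.540266 − 0.718750 = 0.821516
N(d₁) = 0.938252,  N(d₂) = 0.794324,  e^(−rT) = 0.787731
E₀ = V₀·N(d₁) − D·e^(−rT)·N(d₂)
   = 334.2046·0.938252 − 181.5602·0.787731·0.794324 = 199.963532
B₀ = V₀ − E₀ = 334.2046 − 199.963532 = 134.241068
spread = −(1/T)·ln(B₀/D) − r = −(1/8.1156)·ln(134.241068/181.5602) − 0.0294 = 0.00780613

spread=0.0078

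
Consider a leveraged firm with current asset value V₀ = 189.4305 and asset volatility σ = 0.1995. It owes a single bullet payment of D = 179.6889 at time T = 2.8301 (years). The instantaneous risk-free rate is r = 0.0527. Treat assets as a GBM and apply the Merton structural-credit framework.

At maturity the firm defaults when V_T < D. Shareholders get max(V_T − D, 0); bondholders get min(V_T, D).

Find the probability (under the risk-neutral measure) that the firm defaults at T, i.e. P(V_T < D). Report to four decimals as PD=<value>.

PD=0.3322

d₁ = [ln(V₀/D) + (r + σ²/2)T] / (σ√T)
   = [ln(189.4305/179.6889) + (0.0527 + 0.5·0.1995²)·2.8301] / (0.1995·√2.8301)
   = [0.052795 + 0.205466] / 0.335617 = 0.769511
d₂ = d₁ − σ√T = 0.769511 − 0.335617 = 0.433894
risk-neutral PD = N(−d₂) = N(-0.433894) = 0.332183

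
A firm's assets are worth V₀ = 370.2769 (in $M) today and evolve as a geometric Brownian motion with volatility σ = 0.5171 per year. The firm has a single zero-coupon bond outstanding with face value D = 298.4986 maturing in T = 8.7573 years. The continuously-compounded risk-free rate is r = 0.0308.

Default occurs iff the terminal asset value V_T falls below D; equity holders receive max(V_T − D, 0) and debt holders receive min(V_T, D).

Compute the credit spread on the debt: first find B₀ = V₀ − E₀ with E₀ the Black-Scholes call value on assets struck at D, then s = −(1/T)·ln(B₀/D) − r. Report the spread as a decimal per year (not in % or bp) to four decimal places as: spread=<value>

d₁ = [ln(V₀/D) + (r + σ²/2)T] / (σ√T)
   = [ln(370.2769/298.4986) + (0.0308 + 0.5·0.5171²)·8.7573] / (0.5171·√8.7573)
   = [0.215486 + 1.440543] / 1.530240 = 1.082202
d₂ = d₁ − σ√T = 1.082202 − 1.530240 = -0.448039
N(d₁) = 0.860419,  N(d₂) = 0.327063,  e^(−rT) = 0.763590
E₀ = V₀·N(d₁) − D·e^(−rT)·N(d₂)
   = 370.2769·0.860419 − 298.4986·0.763590·0.327063 = 244.045584
B₀ = V₀ − E₀ = 370.2769 − 244.045584 = 126.231316
spread = −(1/T)·ln(B₀/D) − r = −(1/8.7573)·ln(126.231316/298.4986) − 0.0308 = 0.06747791

spread=0.0675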